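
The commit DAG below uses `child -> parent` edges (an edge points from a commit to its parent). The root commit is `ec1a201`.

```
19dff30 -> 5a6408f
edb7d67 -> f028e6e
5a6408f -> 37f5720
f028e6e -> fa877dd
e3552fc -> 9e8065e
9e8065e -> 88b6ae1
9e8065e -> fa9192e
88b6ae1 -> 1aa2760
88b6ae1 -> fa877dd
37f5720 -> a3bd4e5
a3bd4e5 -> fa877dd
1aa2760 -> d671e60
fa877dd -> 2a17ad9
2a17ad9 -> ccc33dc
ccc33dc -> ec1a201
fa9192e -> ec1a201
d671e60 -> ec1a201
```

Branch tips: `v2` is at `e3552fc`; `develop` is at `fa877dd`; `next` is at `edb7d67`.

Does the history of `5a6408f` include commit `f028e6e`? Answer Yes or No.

Ancestors of 5a6408f: {2a17ad9, 37f5720, 5a6408f, a3bd4e5, ccc33dc, ec1a201, fa877dd}.
f028e6e is not in that set, so it is not an ancestor of 5a6408f.

No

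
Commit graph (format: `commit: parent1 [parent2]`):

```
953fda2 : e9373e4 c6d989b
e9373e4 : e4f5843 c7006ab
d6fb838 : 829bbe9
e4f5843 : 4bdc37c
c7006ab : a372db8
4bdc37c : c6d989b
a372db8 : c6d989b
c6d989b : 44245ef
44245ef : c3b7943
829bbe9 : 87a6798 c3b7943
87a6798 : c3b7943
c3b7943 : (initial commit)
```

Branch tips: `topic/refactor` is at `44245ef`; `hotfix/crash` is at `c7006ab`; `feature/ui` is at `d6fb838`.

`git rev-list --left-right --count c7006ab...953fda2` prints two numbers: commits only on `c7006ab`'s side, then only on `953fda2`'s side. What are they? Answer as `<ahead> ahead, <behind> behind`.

0 ahead, 4 behind

Reachable from c7006ab: {44245ef, a372db8, c3b7943, c6d989b, c7006ab}.
Reachable from 953fda2: {44245ef, 4bdc37c, 953fda2, a372db8, c3b7943, c6d989b, c7006ab, e4f5843, e9373e4}.
Only in c7006ab's history (ahead): {} — 0.
Only in 953fda2's history (behind): {4bdc37c, 953fda2, e4f5843, e9373e4} — 4.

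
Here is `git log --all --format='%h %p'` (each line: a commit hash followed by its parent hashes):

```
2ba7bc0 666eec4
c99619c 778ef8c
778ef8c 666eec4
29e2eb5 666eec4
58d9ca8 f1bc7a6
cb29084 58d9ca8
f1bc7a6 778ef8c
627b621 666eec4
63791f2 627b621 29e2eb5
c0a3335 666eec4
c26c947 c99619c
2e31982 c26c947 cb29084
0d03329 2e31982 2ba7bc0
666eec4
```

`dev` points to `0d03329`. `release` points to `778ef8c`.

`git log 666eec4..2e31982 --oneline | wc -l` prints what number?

7

Reachable from 2e31982: {2e31982, 58d9ca8, 666eec4, 778ef8c, c26c947, c99619c, cb29084, f1bc7a6}.
Reachable from 666eec4: {666eec4}.
In 2e31982's history but not 666eec4's: {2e31982, 58d9ca8, 778ef8c, c26c947, c99619c, cb29084, f1bc7a6} — 7 commits.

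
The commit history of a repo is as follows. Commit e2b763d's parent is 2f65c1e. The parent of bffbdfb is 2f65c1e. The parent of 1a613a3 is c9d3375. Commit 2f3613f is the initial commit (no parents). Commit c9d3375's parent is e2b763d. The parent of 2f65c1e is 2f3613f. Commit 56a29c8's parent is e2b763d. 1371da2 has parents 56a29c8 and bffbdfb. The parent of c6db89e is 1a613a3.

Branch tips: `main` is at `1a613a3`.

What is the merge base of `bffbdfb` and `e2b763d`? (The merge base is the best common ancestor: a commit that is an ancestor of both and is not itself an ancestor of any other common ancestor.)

Ancestors of bffbdfb: {2f3613f, 2f65c1e, bffbdfb}.
Ancestors of e2b763d: {2f3613f, 2f65c1e, e2b763d}.
Common ancestors: {2f3613f, 2f65c1e}.
Among these, 2f65c1e is not an ancestor of any other common ancestor — it is the merge base.

2f65c1e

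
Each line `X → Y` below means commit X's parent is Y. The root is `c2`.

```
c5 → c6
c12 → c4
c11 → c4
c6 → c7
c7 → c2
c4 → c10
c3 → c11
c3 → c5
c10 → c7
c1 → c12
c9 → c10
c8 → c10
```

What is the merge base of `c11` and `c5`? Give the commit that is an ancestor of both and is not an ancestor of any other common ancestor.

Ancestors of c11: {c10, c11, c2, c4, c7}.
Ancestors of c5: {c2, c5, c6, c7}.
Common ancestors: {c2, c7}.
Among these, c7 is not an ancestor of any other common ancestor — it is the merge base.

c7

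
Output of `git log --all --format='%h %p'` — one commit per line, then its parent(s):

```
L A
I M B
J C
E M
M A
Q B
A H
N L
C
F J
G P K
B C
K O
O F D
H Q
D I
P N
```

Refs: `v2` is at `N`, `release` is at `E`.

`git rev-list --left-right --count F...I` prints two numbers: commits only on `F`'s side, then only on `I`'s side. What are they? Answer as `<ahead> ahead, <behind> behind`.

2 ahead, 6 behind

Reachable from F: {C, F, J}.
Reachable from I: {A, B, C, H, I, M, Q}.
Only in F's history (ahead): {F, J} — 2.
Only in I's history (behind): {A, B, H, I, M, Q} — 6.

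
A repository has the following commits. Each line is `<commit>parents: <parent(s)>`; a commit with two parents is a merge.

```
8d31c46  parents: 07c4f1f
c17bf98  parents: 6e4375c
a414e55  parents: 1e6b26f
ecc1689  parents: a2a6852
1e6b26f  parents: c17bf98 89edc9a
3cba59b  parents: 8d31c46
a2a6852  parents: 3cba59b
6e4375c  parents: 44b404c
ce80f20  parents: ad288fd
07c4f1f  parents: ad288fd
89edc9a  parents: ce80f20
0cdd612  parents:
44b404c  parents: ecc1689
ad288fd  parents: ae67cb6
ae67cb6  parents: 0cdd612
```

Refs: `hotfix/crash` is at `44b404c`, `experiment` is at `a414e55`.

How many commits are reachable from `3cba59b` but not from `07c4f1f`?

2

Reachable from 3cba59b: {07c4f1f, 0cdd612, 3cba59b, 8d31c46, ad288fd, ae67cb6}.
Reachable from 07c4f1f: {07c4f1f, 0cdd612, ad288fd, ae67cb6}.
In 3cba59b's history but not 07c4f1f's: {3cba59b, 8d31c46} — 2 commits.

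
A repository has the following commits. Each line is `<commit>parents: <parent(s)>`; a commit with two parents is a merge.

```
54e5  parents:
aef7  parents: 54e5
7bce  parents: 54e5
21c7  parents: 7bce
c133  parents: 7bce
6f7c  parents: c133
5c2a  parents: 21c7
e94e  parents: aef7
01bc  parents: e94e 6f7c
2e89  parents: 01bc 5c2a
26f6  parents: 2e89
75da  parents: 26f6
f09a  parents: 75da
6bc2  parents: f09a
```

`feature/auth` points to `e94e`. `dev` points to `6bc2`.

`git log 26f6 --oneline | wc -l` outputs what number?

Walking parent pointers from 26f6: reachable set = {01bc, 21c7, 26f6, 2e89, 54e5, 5c2a, 6f7c, 7bce, aef7, c133, e94e}.
That is 11 commits.

11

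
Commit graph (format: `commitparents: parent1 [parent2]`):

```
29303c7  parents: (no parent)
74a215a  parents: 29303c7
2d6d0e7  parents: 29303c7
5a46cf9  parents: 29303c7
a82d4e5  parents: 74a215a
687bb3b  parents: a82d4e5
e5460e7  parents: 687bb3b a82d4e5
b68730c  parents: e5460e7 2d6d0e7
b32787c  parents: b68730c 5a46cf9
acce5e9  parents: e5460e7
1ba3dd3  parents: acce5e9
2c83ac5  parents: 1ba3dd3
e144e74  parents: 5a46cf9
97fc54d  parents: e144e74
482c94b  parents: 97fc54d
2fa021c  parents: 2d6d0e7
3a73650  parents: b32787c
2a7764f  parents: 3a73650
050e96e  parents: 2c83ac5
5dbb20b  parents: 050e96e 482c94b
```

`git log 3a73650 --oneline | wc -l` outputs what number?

10

Walking parent pointers from 3a73650: reachable set = {29303c7, 2d6d0e7, 3a73650, 5a46cf9, 687bb3b, 74a215a, a82d4e5, b32787c, b68730c, e5460e7}.
That is 10 commits.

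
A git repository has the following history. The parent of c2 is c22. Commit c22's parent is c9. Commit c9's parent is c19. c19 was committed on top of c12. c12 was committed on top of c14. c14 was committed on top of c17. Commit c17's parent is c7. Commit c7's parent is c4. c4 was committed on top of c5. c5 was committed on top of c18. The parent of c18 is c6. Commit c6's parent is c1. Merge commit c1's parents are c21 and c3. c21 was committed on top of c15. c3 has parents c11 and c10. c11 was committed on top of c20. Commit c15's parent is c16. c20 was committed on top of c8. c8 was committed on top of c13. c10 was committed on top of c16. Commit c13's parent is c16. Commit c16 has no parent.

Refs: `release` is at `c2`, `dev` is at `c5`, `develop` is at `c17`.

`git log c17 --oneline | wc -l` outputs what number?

Walking parent pointers from c17: reachable set = {c1, c10, c11, c13, c15, c16, c17, c18, c20, c21, c3, c4, c5, c6, c7, c8}.
That is 16 commits.

16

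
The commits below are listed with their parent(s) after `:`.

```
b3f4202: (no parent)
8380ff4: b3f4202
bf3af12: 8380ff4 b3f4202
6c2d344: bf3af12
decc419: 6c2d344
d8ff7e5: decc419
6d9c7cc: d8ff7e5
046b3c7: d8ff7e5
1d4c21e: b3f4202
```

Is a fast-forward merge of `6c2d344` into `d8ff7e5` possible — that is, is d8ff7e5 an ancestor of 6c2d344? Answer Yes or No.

A fast-forward from d8ff7e5 to 6c2d344 is possible iff d8ff7e5 is an ancestor of 6c2d344.
Ancestors of 6c2d344: {6c2d344, 8380ff4, b3f4202, bf3af12}.
d8ff7e5 is not among them, so fast-forward is not possible.

No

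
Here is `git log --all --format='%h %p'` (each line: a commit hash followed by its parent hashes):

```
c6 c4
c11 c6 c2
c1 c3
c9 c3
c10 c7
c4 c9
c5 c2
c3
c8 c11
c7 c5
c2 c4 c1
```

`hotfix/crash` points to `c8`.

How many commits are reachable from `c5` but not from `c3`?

Reachable from c5: {c1, c2, c3, c4, c5, c9}.
Reachable from c3: {c3}.
In c5's history but not c3's: {c1, c2, c4, c5, c9} — 5 commits.

5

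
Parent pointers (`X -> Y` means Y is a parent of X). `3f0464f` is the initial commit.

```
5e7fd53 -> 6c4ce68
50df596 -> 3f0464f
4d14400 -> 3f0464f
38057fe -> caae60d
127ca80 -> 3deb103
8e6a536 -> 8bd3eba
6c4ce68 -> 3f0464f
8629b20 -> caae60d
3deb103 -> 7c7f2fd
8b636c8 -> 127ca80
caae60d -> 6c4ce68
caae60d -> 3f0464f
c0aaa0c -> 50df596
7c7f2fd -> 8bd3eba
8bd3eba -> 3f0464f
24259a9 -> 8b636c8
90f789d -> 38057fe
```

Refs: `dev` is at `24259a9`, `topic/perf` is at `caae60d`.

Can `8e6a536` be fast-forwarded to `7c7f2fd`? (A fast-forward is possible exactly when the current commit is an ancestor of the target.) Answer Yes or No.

No

A fast-forward from 8e6a536 to 7c7f2fd is possible iff 8e6a536 is an ancestor of 7c7f2fd.
Ancestors of 7c7f2fd: {3f0464f, 7c7f2fd, 8bd3eba}.
8e6a536 is not among them, so fast-forward is not possible.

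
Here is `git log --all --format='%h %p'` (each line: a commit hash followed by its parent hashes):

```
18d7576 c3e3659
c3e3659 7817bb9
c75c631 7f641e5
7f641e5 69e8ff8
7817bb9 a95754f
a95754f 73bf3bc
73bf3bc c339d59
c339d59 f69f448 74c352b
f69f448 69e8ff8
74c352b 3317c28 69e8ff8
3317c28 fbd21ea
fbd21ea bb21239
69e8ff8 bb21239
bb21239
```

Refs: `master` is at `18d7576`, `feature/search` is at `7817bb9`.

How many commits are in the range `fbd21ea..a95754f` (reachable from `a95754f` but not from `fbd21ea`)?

Reachable from a95754f: {3317c28, 69e8ff8, 73bf3bc, 74c352b, a95754f, bb21239, c339d59, f69f448, fbd21ea}.
Reachable from fbd21ea: {bb21239, fbd21ea}.
In a95754f's history but not fbd21ea's: {3317c28, 69e8ff8, 73bf3bc, 74c352b, a95754f, c339d59, f69f448} — 7 commits.

7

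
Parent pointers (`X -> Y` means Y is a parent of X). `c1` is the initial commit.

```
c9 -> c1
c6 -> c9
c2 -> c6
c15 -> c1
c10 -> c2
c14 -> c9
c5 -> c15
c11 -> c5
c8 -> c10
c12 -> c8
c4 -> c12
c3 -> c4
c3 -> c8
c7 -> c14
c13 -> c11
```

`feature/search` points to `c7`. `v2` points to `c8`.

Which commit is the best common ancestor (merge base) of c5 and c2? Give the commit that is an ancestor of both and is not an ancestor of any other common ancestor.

Ancestors of c5: {c1, c15, c5}.
Ancestors of c2: {c1, c2, c6, c9}.
Common ancestors: {c1}.
The only common ancestor is c1, so it is the merge base.

c1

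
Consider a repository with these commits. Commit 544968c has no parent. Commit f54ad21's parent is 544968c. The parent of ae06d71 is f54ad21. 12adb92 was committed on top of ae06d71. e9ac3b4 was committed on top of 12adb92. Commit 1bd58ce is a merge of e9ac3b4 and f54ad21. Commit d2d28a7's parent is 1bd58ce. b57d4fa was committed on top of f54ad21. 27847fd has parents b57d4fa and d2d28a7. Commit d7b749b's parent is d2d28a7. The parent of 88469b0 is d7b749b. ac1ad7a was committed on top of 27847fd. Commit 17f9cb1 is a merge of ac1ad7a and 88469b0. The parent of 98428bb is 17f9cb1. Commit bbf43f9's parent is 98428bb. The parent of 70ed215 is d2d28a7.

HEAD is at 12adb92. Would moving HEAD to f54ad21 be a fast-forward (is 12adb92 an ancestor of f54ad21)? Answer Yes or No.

No

A fast-forward from 12adb92 to f54ad21 is possible iff 12adb92 is an ancestor of f54ad21.
Ancestors of f54ad21: {544968c, f54ad21}.
12adb92 is not among them, so fast-forward is not possible.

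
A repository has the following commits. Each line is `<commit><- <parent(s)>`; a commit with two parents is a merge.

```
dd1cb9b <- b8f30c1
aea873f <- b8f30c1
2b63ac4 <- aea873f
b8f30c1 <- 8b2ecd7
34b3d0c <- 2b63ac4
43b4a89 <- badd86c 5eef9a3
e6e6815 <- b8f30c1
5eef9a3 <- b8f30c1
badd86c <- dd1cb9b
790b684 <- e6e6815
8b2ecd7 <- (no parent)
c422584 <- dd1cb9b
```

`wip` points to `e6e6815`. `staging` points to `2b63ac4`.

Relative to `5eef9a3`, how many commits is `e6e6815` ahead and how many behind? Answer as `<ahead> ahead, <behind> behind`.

Reachable from e6e6815: {8b2ecd7, b8f30c1, e6e6815}.
Reachable from 5eef9a3: {5eef9a3, 8b2ecd7, b8f30c1}.
Only in e6e6815's history (ahead): {e6e6815} — 1.
Only in 5eef9a3's history (behind): {5eef9a3} — 1.

1 ahead, 1 behind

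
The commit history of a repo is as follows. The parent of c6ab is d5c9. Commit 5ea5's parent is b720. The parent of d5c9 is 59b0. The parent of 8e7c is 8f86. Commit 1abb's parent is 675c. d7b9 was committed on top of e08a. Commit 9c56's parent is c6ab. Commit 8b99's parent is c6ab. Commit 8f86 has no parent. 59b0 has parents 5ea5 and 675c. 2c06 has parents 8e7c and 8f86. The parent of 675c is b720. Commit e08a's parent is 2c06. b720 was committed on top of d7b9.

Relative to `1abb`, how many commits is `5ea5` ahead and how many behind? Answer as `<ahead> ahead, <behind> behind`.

1 ahead, 2 behind

Reachable from 5ea5: {2c06, 5ea5, 8e7c, 8f86, b720, d7b9, e08a}.
Reachable from 1abb: {1abb, 2c06, 675c, 8e7c, 8f86, b720, d7b9, e08a}.
Only in 5ea5's history (ahead): {5ea5} — 1.
Only in 1abb's history (behind): {1abb, 675c} — 2.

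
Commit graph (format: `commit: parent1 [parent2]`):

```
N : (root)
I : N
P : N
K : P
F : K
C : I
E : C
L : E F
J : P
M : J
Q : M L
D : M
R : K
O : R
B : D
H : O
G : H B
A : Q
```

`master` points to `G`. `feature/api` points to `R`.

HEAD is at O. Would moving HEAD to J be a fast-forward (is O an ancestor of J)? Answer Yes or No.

No

A fast-forward from O to J is possible iff O is an ancestor of J.
Ancestors of J: {J, N, P}.
O is not among them, so fast-forward is not possible.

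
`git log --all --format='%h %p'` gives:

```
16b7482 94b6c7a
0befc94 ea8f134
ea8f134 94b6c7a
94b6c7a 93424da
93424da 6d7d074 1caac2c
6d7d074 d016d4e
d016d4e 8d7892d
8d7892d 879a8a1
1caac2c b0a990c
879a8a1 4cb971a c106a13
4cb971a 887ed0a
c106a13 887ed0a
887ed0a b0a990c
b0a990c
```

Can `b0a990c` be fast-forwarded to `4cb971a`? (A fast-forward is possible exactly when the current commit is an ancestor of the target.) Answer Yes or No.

Yes

A fast-forward from b0a990c to 4cb971a is possible iff b0a990c is an ancestor of 4cb971a.
Ancestors of 4cb971a: {4cb971a, 887ed0a, b0a990c}.
b0a990c is among them, so fast-forward is possible.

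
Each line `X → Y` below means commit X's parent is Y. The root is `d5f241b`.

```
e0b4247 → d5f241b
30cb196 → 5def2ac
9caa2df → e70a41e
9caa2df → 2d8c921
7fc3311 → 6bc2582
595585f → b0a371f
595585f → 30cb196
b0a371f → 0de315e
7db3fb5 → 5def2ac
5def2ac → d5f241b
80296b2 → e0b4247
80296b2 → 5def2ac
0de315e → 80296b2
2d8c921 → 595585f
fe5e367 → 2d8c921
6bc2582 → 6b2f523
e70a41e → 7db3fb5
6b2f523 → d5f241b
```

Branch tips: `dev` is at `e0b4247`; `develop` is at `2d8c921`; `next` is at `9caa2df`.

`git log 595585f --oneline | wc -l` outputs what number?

8

Walking parent pointers from 595585f: reachable set = {0de315e, 30cb196, 595585f, 5def2ac, 80296b2, b0a371f, d5f241b, e0b4247}.
That is 8 commits.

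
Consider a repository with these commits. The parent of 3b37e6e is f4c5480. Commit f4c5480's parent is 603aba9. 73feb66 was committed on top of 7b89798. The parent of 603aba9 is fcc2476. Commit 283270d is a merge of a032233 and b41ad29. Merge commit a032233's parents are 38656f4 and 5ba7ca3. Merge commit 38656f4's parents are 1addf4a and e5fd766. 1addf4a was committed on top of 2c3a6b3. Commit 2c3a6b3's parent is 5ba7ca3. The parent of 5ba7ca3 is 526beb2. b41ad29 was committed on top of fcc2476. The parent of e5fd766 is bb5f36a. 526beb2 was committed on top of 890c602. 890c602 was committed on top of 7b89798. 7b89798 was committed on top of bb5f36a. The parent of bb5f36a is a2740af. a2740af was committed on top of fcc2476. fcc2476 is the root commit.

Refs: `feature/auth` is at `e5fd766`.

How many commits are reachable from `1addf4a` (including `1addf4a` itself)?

9

Walking parent pointers from 1addf4a: reachable set = {1addf4a, 2c3a6b3, 526beb2, 5ba7ca3, 7b89798, 890c602, a2740af, bb5f36a, fcc2476}.
That is 9 commits.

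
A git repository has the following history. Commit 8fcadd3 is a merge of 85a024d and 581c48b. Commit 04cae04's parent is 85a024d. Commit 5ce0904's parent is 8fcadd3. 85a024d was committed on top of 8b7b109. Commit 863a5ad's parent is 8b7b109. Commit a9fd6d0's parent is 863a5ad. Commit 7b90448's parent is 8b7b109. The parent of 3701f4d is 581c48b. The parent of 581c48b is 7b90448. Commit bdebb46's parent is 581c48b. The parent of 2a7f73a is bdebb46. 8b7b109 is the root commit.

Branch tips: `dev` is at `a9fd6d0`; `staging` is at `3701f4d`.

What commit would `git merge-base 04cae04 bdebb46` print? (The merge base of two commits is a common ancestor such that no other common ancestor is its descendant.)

Ancestors of 04cae04: {04cae04, 85a024d, 8b7b109}.
Ancestors of bdebb46: {581c48b, 7b90448, 8b7b109, bdebb46}.
Common ancestors: {8b7b109}.
The only common ancestor is 8b7b109, so it is the merge base.

8b7b109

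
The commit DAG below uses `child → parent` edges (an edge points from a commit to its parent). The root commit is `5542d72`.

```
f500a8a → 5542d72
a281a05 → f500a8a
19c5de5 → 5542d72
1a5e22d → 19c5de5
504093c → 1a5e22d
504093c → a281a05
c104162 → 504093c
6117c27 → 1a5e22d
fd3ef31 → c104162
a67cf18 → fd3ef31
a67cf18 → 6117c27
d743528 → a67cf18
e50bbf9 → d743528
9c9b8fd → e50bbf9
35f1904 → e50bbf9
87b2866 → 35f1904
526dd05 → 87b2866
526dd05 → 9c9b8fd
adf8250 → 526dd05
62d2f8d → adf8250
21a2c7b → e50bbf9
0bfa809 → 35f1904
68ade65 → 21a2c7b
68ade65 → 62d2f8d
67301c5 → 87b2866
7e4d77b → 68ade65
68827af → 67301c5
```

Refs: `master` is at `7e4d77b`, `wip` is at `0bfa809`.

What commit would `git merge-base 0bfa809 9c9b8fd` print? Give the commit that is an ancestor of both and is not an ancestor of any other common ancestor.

e50bbf9

Ancestors of 0bfa809: {0bfa809, 19c5de5, 1a5e22d, 35f1904, 504093c, 5542d72, 6117c27, a281a05, a67cf18, c104162, d743528, e50bbf9, f500a8a, fd3ef31}.
Ancestors of 9c9b8fd: {19c5de5, 1a5e22d, 504093c, 5542d72, 6117c27, 9c9b8fd, a281a05, a67cf18, c104162, d743528, e50bbf9, f500a8a, fd3ef31}.
Common ancestors: {19c5de5, 1a5e22d, 504093c, 5542d72, 6117c27, a281a05, a67cf18, c104162, d743528, e50bbf9, f500a8a, fd3ef31}.
Among these, e50bbf9 is not an ancestor of any other common ancestor — it is the merge base.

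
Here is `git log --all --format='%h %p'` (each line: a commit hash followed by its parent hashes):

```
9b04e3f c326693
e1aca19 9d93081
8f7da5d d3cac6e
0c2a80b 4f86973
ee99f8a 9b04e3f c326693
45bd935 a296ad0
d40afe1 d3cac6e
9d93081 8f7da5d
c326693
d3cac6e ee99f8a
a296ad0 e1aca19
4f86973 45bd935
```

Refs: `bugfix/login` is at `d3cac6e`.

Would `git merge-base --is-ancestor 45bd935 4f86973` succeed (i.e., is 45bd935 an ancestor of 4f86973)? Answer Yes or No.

Yes

Ancestors of 4f86973 (commits reachable by following parents): {45bd935, 4f86973, 8f7da5d, 9b04e3f, 9d93081, a296ad0, c326693, d3cac6e, e1aca19, ee99f8a}.
45bd935 is in that set, so it is an ancestor of 4f86973.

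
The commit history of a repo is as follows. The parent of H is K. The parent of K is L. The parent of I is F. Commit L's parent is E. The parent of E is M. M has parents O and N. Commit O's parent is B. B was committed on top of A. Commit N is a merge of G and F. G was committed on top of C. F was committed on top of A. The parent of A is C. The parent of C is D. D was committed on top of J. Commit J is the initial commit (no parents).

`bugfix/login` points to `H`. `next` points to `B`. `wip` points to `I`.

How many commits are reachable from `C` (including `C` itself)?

3

Walking parent pointers from C: reachable set = {C, D, J}.
That is 3 commits.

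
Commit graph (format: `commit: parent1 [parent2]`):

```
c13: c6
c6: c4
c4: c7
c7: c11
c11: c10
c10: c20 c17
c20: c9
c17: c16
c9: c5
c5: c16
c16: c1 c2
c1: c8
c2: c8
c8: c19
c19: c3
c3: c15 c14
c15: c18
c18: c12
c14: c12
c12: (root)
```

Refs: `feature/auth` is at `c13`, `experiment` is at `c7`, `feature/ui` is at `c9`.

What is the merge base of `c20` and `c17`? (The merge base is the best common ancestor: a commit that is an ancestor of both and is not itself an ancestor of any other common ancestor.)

Ancestors of c20: {c1, c12, c14, c15, c16, c18, c19, c2, c20, c3, c5, c8, c9}.
Ancestors of c17: {c1, c12, c14, c15, c16, c17, c18, c19, c2, c3, c8}.
Common ancestors: {c1, c12, c14, c15, c16, c18, c19, c2, c3, c8}.
Among these, c16 is not an ancestor of any other common ancestor — it is the merge base.

c16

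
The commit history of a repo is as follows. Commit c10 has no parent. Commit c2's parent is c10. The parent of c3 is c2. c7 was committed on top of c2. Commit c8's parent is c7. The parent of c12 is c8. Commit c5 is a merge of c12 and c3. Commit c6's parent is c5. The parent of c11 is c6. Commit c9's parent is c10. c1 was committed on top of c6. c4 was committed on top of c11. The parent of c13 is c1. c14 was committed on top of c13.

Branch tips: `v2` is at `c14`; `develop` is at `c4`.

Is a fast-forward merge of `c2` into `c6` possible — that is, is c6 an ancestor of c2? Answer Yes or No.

No

A fast-forward from c6 to c2 is possible iff c6 is an ancestor of c2.
Ancestors of c2: {c10, c2}.
c6 is not among them, so fast-forward is not possible.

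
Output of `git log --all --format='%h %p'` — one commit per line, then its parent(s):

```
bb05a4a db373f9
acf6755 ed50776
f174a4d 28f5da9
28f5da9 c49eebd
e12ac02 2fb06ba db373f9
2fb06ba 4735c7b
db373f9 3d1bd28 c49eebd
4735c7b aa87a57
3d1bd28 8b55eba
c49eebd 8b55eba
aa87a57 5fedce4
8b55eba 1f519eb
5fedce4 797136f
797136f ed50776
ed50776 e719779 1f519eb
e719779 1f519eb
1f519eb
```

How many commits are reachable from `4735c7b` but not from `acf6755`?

4

Reachable from 4735c7b: {1f519eb, 4735c7b, 5fedce4, 797136f, aa87a57, e719779, ed50776}.
Reachable from acf6755: {1f519eb, acf6755, e719779, ed50776}.
In 4735c7b's history but not acf6755's: {4735c7b, 5fedce4, 797136f, aa87a57} — 4 commits.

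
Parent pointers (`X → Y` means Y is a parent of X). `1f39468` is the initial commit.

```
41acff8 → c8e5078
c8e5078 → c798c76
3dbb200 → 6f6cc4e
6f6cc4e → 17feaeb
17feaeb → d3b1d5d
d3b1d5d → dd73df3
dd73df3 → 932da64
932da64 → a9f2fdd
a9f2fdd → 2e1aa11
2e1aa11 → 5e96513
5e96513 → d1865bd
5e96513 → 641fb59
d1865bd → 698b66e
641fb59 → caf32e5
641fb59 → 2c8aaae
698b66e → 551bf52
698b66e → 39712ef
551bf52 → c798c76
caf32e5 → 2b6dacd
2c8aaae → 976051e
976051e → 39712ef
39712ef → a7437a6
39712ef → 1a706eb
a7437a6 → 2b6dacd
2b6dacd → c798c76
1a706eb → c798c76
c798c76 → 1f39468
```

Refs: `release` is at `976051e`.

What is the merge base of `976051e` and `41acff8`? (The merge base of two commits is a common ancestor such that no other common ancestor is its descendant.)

Ancestors of 976051e: {1a706eb, 1f39468, 2b6dacd, 39712ef, 976051e, a7437a6, c798c76}.
Ancestors of 41acff8: {1f39468, 41acff8, c798c76, c8e5078}.
Common ancestors: {1f39468, c798c76}.
Among these, c798c76 is not an ancestor of any other common ancestor — it is the merge base.

c798c76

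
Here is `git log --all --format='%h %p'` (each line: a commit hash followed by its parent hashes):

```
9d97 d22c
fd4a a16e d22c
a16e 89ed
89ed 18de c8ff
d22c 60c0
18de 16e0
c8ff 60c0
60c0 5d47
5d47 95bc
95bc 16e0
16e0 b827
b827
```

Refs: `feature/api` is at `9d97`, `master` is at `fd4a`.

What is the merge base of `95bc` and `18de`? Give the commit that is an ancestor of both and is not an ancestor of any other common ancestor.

Ancestors of 95bc: {16e0, 95bc, b827}.
Ancestors of 18de: {16e0, 18de, b827}.
Common ancestors: {16e0, b827}.
Among these, 16e0 is not an ancestor of any other common ancestor — it is the merge base.

16e0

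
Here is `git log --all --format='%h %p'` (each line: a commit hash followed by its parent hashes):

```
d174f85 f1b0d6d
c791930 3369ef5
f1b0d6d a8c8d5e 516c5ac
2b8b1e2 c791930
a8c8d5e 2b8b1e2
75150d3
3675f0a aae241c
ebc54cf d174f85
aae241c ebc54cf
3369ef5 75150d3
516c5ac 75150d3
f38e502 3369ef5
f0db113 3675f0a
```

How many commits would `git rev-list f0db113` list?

Walking parent pointers from f0db113: reachable set = {2b8b1e2, 3369ef5, 3675f0a, 516c5ac, 75150d3, a8c8d5e, aae241c, c791930, d174f85, ebc54cf, f0db113, f1b0d6d}.
That is 12 commits.

12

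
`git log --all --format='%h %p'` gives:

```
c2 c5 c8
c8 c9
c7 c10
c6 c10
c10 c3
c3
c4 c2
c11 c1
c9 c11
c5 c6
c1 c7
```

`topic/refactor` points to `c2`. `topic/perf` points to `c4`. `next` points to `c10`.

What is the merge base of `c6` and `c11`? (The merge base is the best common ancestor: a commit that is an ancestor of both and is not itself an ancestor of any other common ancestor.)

c10

Ancestors of c6: {c10, c3, c6}.
Ancestors of c11: {c1, c10, c11, c3, c7}.
Common ancestors: {c10, c3}.
Among these, c10 is not an ancestor of any other common ancestor — it is the merge base.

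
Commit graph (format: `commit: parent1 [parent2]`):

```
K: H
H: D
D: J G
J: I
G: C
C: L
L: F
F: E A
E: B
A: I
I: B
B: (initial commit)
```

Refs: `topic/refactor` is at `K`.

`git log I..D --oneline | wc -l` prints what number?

Reachable from D: {A, B, C, D, E, F, G, I, J, L}.
Reachable from I: {B, I}.
In D's history but not I's: {A, C, D, E, F, G, J, L} — 8 commits.

8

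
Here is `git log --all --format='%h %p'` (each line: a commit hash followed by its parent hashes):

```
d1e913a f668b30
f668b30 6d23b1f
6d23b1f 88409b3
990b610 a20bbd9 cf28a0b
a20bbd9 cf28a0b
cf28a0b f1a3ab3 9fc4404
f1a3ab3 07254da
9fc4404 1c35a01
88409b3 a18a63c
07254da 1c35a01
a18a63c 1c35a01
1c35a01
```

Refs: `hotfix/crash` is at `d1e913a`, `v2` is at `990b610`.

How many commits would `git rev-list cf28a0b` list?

Walking parent pointers from cf28a0b: reachable set = {07254da, 1c35a01, 9fc4404, cf28a0b, f1a3ab3}.
That is 5 commits.

5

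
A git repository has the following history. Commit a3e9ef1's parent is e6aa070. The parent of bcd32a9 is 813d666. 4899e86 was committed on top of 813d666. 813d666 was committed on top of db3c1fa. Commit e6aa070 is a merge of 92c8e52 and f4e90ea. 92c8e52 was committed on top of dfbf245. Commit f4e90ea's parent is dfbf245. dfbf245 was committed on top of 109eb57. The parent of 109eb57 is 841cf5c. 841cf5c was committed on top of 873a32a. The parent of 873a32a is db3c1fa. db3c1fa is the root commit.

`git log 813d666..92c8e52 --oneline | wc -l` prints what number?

5

Reachable from 92c8e52: {109eb57, 841cf5c, 873a32a, 92c8e52, db3c1fa, dfbf245}.
Reachable from 813d666: {813d666, db3c1fa}.
In 92c8e52's history but not 813d666's: {109eb57, 841cf5c, 873a32a, 92c8e52, dfbf245} — 5 commits.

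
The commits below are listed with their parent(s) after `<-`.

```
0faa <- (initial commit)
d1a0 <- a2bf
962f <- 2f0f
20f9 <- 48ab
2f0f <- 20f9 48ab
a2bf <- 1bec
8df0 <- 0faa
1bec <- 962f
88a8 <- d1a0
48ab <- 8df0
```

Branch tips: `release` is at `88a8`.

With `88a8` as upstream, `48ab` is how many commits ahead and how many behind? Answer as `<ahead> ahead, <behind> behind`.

Reachable from 48ab: {0faa, 48ab, 8df0}.
Reachable from 88a8: {0faa, 1bec, 20f9, 2f0f, 48ab, 88a8, 8df0, 962f, a2bf, d1a0}.
Only in 48ab's history (ahead): {} — 0.
Only in 88a8's history (behind): {1bec, 20f9, 2f0f, 88a8, 962f, a2bf, d1a0} — 7.

0 ahead, 7 behind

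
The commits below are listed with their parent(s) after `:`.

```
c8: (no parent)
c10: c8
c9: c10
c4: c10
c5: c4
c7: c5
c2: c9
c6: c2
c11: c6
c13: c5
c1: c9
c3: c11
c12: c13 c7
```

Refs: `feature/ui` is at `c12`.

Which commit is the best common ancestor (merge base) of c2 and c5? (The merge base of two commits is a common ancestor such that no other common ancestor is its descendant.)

Ancestors of c2: {c10, c2, c8, c9}.
Ancestors of c5: {c10, c4, c5, c8}.
Common ancestors: {c10, c8}.
Among these, c10 is not an ancestor of any other common ancestor — it is the merge base.

c10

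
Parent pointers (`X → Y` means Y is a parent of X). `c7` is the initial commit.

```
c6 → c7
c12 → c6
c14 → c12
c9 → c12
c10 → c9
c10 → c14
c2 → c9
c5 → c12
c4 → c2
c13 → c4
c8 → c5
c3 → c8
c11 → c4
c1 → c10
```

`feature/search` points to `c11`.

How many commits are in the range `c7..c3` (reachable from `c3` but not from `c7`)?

5

Reachable from c3: {c12, c3, c5, c6, c7, c8}.
Reachable from c7: {c7}.
In c3's history but not c7's: {c12, c3, c5, c6, c8} — 5 commits.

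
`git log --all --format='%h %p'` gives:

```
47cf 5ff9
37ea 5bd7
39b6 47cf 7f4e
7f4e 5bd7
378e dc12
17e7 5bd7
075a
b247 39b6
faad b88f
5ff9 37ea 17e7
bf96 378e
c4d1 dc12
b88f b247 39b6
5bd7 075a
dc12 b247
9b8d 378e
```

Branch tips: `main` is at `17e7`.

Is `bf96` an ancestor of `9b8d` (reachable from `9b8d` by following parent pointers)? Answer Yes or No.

Ancestors of 9b8d: {075a, 17e7, 378e, 37ea, 39b6, 47cf, 5bd7, 5ff9, 7f4e, 9b8d, b247, dc12}.
bf96 is not in that set, so it is not an ancestor of 9b8d.

No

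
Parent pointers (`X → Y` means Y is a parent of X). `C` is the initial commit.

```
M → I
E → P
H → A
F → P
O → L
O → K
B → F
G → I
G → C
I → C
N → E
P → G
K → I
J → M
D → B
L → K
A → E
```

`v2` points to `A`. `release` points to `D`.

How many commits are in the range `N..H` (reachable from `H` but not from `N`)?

Reachable from H: {A, C, E, G, H, I, P}.
Reachable from N: {C, E, G, I, N, P}.
In H's history but not N's: {A, H} — 2 commits.

2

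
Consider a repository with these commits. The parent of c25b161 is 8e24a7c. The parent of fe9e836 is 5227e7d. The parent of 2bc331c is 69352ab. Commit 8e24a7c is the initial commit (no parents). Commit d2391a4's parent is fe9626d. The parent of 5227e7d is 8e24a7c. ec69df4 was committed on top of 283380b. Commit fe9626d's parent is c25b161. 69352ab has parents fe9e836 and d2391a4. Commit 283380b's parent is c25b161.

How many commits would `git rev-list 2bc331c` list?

Walking parent pointers from 2bc331c: reachable set = {2bc331c, 5227e7d, 69352ab, 8e24a7c, c25b161, d2391a4, fe9626d, fe9e836}.
That is 8 commits.

8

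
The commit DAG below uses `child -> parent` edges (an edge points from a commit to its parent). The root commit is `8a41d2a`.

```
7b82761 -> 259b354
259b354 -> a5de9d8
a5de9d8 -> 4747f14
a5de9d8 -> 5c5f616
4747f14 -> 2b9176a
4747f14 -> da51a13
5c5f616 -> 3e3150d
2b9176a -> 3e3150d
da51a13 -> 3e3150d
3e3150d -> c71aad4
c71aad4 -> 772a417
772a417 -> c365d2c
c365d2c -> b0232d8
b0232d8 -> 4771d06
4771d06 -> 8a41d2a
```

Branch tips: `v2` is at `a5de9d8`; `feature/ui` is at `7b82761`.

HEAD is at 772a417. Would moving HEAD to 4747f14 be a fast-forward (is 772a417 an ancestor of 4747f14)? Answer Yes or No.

Yes

A fast-forward from 772a417 to 4747f14 is possible iff 772a417 is an ancestor of 4747f14.
Ancestors of 4747f14: {2b9176a, 3e3150d, 4747f14, 4771d06, 772a417, 8a41d2a, b0232d8, c365d2c, c71aad4, da51a13}.
772a417 is among them, so fast-forward is possible.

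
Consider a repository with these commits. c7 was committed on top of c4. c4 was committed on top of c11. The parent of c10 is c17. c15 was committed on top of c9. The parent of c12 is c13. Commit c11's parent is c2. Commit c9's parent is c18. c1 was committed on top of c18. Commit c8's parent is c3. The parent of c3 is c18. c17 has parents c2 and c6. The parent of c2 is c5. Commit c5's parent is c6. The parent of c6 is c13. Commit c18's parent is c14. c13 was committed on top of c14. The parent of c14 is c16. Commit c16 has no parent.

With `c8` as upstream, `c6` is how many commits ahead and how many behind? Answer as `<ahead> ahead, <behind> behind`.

2 ahead, 3 behind

Reachable from c6: {c13, c14, c16, c6}.
Reachable from c8: {c14, c16, c18, c3, c8}.
Only in c6's history (ahead): {c13, c6} — 2.
Only in c8's history (behind): {c18, c3, c8} — 3.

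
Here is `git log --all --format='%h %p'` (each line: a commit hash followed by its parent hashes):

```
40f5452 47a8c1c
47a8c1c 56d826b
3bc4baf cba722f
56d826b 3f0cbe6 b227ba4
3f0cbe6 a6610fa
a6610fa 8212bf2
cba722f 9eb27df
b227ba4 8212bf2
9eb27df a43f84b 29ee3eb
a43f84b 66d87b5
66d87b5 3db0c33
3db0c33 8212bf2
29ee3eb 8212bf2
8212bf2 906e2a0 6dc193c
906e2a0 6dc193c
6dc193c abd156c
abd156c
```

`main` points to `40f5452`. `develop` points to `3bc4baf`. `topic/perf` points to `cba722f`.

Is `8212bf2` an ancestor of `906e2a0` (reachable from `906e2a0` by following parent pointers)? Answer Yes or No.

Ancestors of 906e2a0: {6dc193c, 906e2a0, abd156c}.
8212bf2 is not in that set, so it is not an ancestor of 906e2a0.

No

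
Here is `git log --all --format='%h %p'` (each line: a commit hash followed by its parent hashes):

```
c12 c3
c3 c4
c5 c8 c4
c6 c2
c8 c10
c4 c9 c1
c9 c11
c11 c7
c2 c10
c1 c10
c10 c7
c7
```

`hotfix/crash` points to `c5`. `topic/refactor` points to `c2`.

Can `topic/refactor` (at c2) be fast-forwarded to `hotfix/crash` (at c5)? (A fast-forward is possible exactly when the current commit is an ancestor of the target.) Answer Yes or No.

No

A fast-forward from c2 to c5 is possible iff c2 is an ancestor of c5.
Ancestors of c5: {c1, c10, c11, c4, c5, c7, c8, c9}.
c2 is not among them, so fast-forward is not possible.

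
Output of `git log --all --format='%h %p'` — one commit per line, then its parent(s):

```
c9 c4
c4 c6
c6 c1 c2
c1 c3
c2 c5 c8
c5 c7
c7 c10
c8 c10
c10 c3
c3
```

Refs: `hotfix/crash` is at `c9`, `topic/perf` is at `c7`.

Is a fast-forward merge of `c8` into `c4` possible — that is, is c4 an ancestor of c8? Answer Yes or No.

A fast-forward from c4 to c8 is possible iff c4 is an ancestor of c8.
Ancestors of c8: {c10, c3, c8}.
c4 is not among them, so fast-forward is not possible.

No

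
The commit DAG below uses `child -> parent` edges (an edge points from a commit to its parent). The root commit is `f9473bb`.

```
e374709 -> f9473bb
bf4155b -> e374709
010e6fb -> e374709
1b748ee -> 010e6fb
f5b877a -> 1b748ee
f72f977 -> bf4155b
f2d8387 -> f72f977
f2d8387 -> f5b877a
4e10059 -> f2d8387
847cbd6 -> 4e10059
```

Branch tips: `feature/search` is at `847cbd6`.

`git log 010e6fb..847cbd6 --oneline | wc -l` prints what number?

Reachable from 847cbd6: {010e6fb, 1b748ee, 4e10059, 847cbd6, bf4155b, e374709, f2d8387, f5b877a, f72f977, f9473bb}.
Reachable from 010e6fb: {010e6fb, e374709, f9473bb}.
In 847cbd6's history but not 010e6fb's: {1b748ee, 4e10059, 847cbd6, bf4155b, f2d8387, f5b877a, f72f977} — 7 commits.

7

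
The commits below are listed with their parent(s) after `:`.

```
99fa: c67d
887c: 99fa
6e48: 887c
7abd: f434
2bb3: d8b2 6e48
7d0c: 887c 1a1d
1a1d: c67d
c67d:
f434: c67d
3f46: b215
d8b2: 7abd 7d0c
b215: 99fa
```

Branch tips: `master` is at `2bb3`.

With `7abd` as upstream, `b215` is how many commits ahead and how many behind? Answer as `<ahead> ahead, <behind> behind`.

Reachable from b215: {99fa, b215, c67d}.
Reachable from 7abd: {7abd, c67d, f434}.
Only in b215's history (ahead): {99fa, b215} — 2.
Only in 7abd's history (behind): {7abd, f434} — 2.

2 ahead, 2 behind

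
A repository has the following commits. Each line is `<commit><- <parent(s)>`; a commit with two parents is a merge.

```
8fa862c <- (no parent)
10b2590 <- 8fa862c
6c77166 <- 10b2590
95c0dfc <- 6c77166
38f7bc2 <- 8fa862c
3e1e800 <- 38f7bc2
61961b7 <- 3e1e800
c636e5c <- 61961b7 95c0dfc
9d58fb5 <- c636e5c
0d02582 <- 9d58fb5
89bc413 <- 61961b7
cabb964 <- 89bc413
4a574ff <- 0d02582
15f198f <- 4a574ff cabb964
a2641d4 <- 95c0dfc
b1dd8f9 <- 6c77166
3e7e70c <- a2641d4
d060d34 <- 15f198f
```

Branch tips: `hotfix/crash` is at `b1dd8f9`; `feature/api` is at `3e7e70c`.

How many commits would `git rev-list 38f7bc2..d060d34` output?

13

Reachable from d060d34: {0d02582, 10b2590, 15f198f, 38f7bc2, 3e1e800, 4a574ff, 61961b7, 6c77166, 89bc413, 8fa862c, 95c0dfc, 9d58fb5, c636e5c, cabb964, d060d34}.
Reachable from 38f7bc2: {38f7bc2, 8fa862c}.
In d060d34's history but not 38f7bc2's: {0d02582, 10b2590, 15f198f, 3e1e800, 4a574ff, 61961b7, 6c77166, 89bc413, 95c0dfc, 9d58fb5, c636e5c, cabb964, d060d34} — 13 commits.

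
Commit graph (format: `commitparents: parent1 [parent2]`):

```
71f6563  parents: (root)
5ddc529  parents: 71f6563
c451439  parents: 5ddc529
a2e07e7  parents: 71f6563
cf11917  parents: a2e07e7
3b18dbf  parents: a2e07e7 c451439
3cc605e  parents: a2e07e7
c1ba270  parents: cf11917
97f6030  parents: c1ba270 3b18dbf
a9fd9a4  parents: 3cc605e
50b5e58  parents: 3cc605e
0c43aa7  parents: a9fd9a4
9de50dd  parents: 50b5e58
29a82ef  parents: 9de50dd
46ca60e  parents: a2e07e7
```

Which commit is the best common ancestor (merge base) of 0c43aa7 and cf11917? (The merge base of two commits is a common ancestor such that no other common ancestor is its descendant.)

Ancestors of 0c43aa7: {0c43aa7, 3cc605e, 71f6563, a2e07e7, a9fd9a4}.
Ancestors of cf11917: {71f6563, a2e07e7, cf11917}.
Common ancestors: {71f6563, a2e07e7}.
Among these, a2e07e7 is not an ancestor of any other common ancestor — it is the merge base.

a2e07e7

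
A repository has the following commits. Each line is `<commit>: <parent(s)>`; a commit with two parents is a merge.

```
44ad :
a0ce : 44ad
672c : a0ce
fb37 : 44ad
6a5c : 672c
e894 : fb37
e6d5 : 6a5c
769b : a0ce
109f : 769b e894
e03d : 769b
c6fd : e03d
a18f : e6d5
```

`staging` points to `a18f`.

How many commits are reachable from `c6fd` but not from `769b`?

Reachable from c6fd: {44ad, 769b, a0ce, c6fd, e03d}.
Reachable from 769b: {44ad, 769b, a0ce}.
In c6fd's history but not 769b's: {c6fd, e03d} — 2 commits.

2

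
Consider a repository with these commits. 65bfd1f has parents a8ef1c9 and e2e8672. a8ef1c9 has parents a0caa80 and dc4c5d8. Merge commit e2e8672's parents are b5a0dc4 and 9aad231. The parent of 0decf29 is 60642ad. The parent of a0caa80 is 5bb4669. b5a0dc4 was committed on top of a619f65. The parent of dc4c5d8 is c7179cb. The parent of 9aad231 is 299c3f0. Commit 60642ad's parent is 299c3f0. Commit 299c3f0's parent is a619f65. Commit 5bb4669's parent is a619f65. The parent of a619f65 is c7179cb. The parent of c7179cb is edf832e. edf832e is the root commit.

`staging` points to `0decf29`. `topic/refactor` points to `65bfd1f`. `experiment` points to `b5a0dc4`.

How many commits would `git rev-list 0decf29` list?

6

Walking parent pointers from 0decf29: reachable set = {0decf29, 299c3f0, 60642ad, a619f65, c7179cb, edf832e}.
That is 6 commits.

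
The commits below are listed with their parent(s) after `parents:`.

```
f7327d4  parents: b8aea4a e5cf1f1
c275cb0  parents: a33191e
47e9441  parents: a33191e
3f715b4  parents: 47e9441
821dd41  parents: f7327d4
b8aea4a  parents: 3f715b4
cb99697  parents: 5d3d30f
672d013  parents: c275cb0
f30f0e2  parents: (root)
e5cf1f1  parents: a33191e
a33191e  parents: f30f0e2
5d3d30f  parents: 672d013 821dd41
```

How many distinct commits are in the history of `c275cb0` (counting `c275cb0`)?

3

Walking parent pointers from c275cb0: reachable set = {a33191e, c275cb0, f30f0e2}.
That is 3 commits.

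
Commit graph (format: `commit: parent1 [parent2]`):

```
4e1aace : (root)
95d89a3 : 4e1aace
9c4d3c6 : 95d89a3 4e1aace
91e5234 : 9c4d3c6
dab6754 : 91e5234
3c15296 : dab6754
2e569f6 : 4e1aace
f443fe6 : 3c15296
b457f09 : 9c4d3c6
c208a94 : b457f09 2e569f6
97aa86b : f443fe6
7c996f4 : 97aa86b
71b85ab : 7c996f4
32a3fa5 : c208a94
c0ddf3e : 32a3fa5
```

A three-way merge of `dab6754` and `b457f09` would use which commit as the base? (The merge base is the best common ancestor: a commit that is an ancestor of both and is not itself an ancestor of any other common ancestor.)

9c4d3c6

Ancestors of dab6754: {4e1aace, 91e5234, 95d89a3, 9c4d3c6, dab6754}.
Ancestors of b457f09: {4e1aace, 95d89a3, 9c4d3c6, b457f09}.
Common ancestors: {4e1aace, 95d89a3, 9c4d3c6}.
Among these, 9c4d3c6 is not an ancestor of any other common ancestor — it is the merge base.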